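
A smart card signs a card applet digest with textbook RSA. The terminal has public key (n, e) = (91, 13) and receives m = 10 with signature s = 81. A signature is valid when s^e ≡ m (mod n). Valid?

s^2 ≡ 81^2 = 6561 ≡ 9
s^4 ≡ 9^2 = 81
s^8 ≡ 81^2 = 6561 ≡ 9
13 = 8 + 4 + 1, so s^13 ≡ 9·81·81 ≡ 81 (mod 91)
The recovered value 81 does not match the digest 10.

no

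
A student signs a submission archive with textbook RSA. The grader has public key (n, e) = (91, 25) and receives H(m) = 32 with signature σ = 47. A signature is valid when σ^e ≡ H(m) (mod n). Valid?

no

σ^2 ≡ 47^2 = 2209 ≡ 25
σ^4 ≡ 25^2 = 625 ≡ 79
σ^8 ≡ 79^2 = 6241 ≡ 53
σ^16 ≡ 53^2 = 2809 ≡ 79
25 = 16 + 8 + 1, so σ^25 ≡ 79·53·47 ≡ 47 (mod 91)
σ^25 mod 91 = 47, but H(m) = 32.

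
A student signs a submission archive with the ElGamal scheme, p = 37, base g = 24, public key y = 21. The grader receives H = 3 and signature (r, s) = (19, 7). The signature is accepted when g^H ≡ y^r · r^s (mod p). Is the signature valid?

Left side g^H mod p:
24^2 = 576 ≡ 21
3 = 2 + 1, so 24^3 ≡ 21·24 ≡ 23 (mod 37)
Right side y^r · r^s mod p:
21^2 = 441 ≡ 34
21^4 ≡ 34^2 = 1156 ≡ 9
21^8 ≡ 9^2 = 81 ≡ 7
21^16 ≡ 7^2 = 49 ≡ 12
19 = 16 + 2 + 1, so 21^19 ≡ 12·34·21 ≡ 21 (mod 37)
19^2 = 361 ≡ 28
19^4 ≡ 28^2 = 784 ≡ 7
7 = 4 + 2 + 1, so 19^7 ≡ 7·28·19 ≡ 24 (mod 37)
21·24 = 504 ≡ 23 (mod 37)
23 ≡ 23 (mod 37), so the signature is genuine.

valid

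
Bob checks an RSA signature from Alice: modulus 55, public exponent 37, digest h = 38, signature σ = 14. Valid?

σ^2 ≡ 14^2 = 196 ≡ 31
σ^4 ≡ 31^2 = 961 ≡ 26
σ^8 ≡ 26^2 = 676 ≡ 16
σ^16 ≡ 16^2 = 256 ≡ 36
σ^32 ≡ 36^2 = 1296 ≡ 31
37 = 32 + 4 + 1, so σ^37 ≡ 31·26·14 ≡ 9 (mod 55)
The recovered value 9 does not match the digest 38.

no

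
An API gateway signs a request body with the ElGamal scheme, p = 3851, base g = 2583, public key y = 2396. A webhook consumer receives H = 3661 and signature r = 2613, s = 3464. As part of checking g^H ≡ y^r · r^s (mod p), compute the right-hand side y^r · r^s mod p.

2396^2 = 5740816 ≡ 2826
2396^4 ≡ 2826^2 = 7986276 ≡ 3153
2396^8 ≡ 3153^2 = 9941409 ≡ 1978
2396^16 ≡ 1978^2 = 3912484 ≡ 3719
2396^32 ≡ 3719^2 = 13830961 ≡ 2020
2396^64 ≡ 2020^2 = 4080400 ≡ 2191
2396^128 ≡ 2191^2 = 4800481 ≡ 2135
2396^256 ≡ 2135^2 = 4558225 ≡ 2492
2396^512 ≡ 2492^2 = 6210064 ≡ 2252
2396^1024 ≡ 2252^2 = 5071504 ≡ 3588
2396^2048 ≡ 3588^2 = 12873744 ≡ 3702
2613 = 2048 + 512 + 32 + 16 + 4 + 1, so 2396^2613 ≡ 3702·2252·2020·3719·3153·2396 ≡ 1460 (mod 3851)
2613^2 = 6827769 ≡ 3797
2613^4 ≡ 3797^2 = 14417209 ≡ 2916
2613^8 ≡ 2916^2 = 8503056 ≡ 48
2613^16 ≡ 48^2 = 2304
2613^32 ≡ 2304^2 = 5308416 ≡ 1738
2613^64 ≡ 1738^2 = 3020644 ≡ 1460
2613^128 ≡ 1460^2 = 2131600 ≡ 1997
2613^256 ≡ 1997^2 = 3988009 ≡ 2224
2613^512 ≡ 2224^2 = 4946176 ≡ 1492
2613^1024 ≡ 1492^2 = 2226064 ≡ 186
2613^2048 ≡ 186^2 = 34596 ≡ 3788
3464 = 2048 + 1024 + 256 + 128 + 8, so 2613^3464 ≡ 3788·186·2224·1997·48 ≡ 1214 (mod 3851)
y^r · r^s ≡ 1460·1214 = 1772440 ≡ 980 (mod 3851)

980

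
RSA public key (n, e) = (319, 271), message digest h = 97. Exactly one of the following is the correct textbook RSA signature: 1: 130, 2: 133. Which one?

1

Candidate 1: 130^2 = 16900 ≡ 312; 130^4 ≡ 312^2 = 97344 ≡ 49; 130^8 ≡ 49^2 = 2401 ≡ 168; 130^16 ≡ 168^2 = 28224 ≡ 152; 130^32 ≡ 152^2 = 23104 ≡ 136; 130^64 ≡ 136^2 = 18496 ≡ 313; 130^128 ≡ 313^2 = 97969 ≡ 36; 130^256 ≡ 36^2 = 1296 ≡ 20; 271 = 256 + 8 + 4 + 2 + 1, so 130^271 ≡ 20·168·49·312·130 ≡ 97 (mod 319)
  → matches h = 97
Candidate 2: 133^2 = 17689 ≡ 144; 133^4 ≡ 144^2 = 20736 ≡ 1; 133^8 ≡ 1^2 = 1; 133^16 ≡ 1^2 = 1; 133^32 ≡ 1^2 = 1; 133^64 ≡ 1^2 = 1; 133^128 ≡ 1^2 = 1; 133^256 ≡ 1^2 = 1; 271 = 256 + 8 + 4 + 2 + 1, so 133^271 ≡ 1·1·1·144·133 ≡ 12 (mod 319)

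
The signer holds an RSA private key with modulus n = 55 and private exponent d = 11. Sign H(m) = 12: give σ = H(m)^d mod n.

(H(m))^2 ≡ 12^2 = 144 ≡ 34
(H(m))^4 ≡ 34^2 = 1156 ≡ 1
(H(m))^8 ≡ 1^2 = 1
11 = 8 + 2 + 1, so (H(m))^11 ≡ 1·34·12 ≡ 23 (mod 55)

23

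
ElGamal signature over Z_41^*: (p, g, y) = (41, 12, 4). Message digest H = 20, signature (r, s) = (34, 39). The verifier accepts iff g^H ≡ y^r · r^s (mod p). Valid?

Left side g^H mod p:
12^20 mod 41 = 40
Right side y^r · r^s mod p:
4^34 mod 41 = 10
34^39 mod 41 = 35
10·35 = 350 ≡ 22 (mod 41)
40 ≠ 22, so verification fails.

no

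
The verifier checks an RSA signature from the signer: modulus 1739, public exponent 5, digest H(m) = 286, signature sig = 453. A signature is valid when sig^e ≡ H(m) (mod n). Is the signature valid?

Squares mod 1739: sig^1≡453, sig^2≡7, sig^4≡49
5 = 4 + 1, so sig^5 ≡ 49·453 ≡ 1329 (mod 1739)
The recovered value 1329 does not match the digest 286.

invalid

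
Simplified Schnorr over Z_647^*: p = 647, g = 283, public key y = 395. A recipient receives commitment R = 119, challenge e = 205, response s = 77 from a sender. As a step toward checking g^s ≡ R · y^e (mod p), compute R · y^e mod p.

395^205 mod 647 = 513
R · y^e ≡ 119·513 = 61047 ≡ 229 (mod 647)

229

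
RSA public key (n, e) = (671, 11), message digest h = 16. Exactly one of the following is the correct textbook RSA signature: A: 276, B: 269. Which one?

B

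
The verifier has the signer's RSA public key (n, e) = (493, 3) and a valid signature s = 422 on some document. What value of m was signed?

s^2 ≡ 422^2 = 178084 ≡ 111
3 = 2 + 1, so s^3 ≡ 111·422 ≡ 7 (mod 493)

7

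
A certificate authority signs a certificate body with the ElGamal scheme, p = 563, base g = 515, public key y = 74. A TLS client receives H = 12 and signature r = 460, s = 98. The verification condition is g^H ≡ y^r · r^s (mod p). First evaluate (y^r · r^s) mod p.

459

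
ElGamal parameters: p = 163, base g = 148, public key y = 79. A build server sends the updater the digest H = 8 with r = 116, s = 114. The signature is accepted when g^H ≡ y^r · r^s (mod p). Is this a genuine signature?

genuine

Left side g^H mod p:
148^2 = 21904 ≡ 62
148^4 ≡ 62^2 = 3844 ≡ 95
148^8 ≡ 95^2 = 9025 ≡ 60
Right side y^r · r^s mod p:
79^2 = 6241 ≡ 47
79^4 ≡ 47^2 = 2209 ≡ 90
79^8 ≡ 90^2 = 8100 ≡ 113
79^16 ≡ 113^2 = 12769 ≡ 55
79^32 ≡ 55^2 = 3025 ≡ 91
79^64 ≡ 91^2 = 8281 ≡ 131
116 = 64 + 32 + 16 + 4, so 79^116 ≡ 131·91·55·90 ≡ 16 (mod 163)
116^2 = 13456 ≡ 90
116^4 ≡ 90^2 = 8100 ≡ 113
116^8 ≡ 113^2 = 12769 ≡ 55
116^16 ≡ 55^2 = 3025 ≡ 91
116^32 ≡ 91^2 = 8281 ≡ 131
116^64 ≡ 131^2 = 17161 ≡ 46
114 = 64 + 32 + 16 + 2, so 116^114 ≡ 46·131·91·90 ≡ 126 (mod 163)
16·126 = 2016 ≡ 60 (mod 163)
60 ≡ 60 (mod 163), so the signature is genuine.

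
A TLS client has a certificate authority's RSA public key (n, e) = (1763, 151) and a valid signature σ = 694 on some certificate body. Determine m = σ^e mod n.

1339

σ^2 ≡ 694^2 = 481636 ≡ 337
σ^4 ≡ 337^2 = 113569 ≡ 737
σ^8 ≡ 737^2 = 543169 ≡ 165
σ^16 ≡ 165^2 = 27225 ≡ 780
σ^32 ≡ 780^2 = 608400 ≡ 165
σ^64 ≡ 165^2 = 27225 ≡ 780
σ^128 ≡ 780^2 = 608400 ≡ 165
151 = 128 + 16 + 4 + 2 + 1, so σ^151 ≡ 165·780·737·337·694 ≡ 1339 (mod 1763)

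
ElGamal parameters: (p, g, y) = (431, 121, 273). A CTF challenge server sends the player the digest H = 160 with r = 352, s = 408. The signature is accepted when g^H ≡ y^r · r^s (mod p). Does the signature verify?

verifies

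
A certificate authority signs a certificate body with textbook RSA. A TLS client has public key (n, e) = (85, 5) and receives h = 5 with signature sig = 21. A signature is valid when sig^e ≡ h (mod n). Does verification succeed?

fails

sig^2 ≡ 21^2 = 441 ≡ 16
sig^4 ≡ 16^2 = 256 ≡ 1
5 = 4 + 1, so sig^5 ≡ 1·21 ≡ 21 (mod 85)
The recovered value 21 does not match the digest 5.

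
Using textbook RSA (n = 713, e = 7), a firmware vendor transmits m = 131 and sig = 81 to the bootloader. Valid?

sig^2 ≡ 81^2 = 6561 ≡ 144
sig^4 ≡ 144^2 = 20736 ≡ 59
7 = 4 + 2 + 1, so sig^7 ≡ 59·144·81 ≡ 131 (mod 713)
sig^7 mod 713 = 131 matches m.

yes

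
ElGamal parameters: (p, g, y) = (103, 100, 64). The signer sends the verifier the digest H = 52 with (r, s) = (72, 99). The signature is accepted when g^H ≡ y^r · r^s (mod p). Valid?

Left side g^H mod p:
Squares mod 103: 100^1≡100, 100^2≡9, 100^4≡81, 100^8≡72, 100^16≡34, 100^32≡23
52 = 32 + 16 + 4, so 100^52 ≡ 23·34·81 ≡ 100 (mod 103)
Right side y^r · r^s mod p:
Squares mod 103: 64^1≡64, 64^2≡79, 64^4≡61, 64^8≡13, 64^16≡66, 64^32≡30, 64^64≡76
72 = 64 + 8, so 64^72 ≡ 76·13 ≡ 61 (mod 103)
Squares mod 103: 72^1≡72, 72^2≡34, 72^4≡23, 72^8≡14, 72^16≡93, 72^32≡100, 72^64≡9
99 = 64 + 32 + 2 + 1, so 72^99 ≡ 9·100·34·72 ≡ 30 (mod 103)
61·30 = 1830 ≡ 79 (mod 103)
100 ≠ 79, so verification fails.

no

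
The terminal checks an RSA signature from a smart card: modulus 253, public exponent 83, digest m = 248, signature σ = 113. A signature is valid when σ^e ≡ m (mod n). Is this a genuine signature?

σ^2 ≡ 113^2 = 12769 ≡ 119
σ^4 ≡ 119^2 = 14161 ≡ 246
σ^8 ≡ 246^2 = 60516 ≡ 49
σ^16 ≡ 49^2 = 2401 ≡ 124
σ^32 ≡ 124^2 = 15376 ≡ 196
σ^64 ≡ 196^2 = 38416 ≡ 213
83 = 64 + 16 + 2 + 1, so σ^83 ≡ 213·124·119·113 ≡ 5 (mod 253)
σ^83 mod 253 = 5, but m = 248.

forged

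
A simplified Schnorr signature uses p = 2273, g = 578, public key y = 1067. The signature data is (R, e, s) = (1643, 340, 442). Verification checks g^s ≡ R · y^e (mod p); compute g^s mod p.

Squares mod 2273: 578^1≡578, 578^2≡2226, 578^4≡2209, 578^8≡1823, 578^16≡203, 578^32≡295, 578^64≡651, 578^128≡1023, 578^256≡949
442 = 256 + 128 + 32 + 16 + 8 + 2, so 578^442 ≡ 949·1023·295·203·1823·2226 ≡ 1071 (mod 2273)

1071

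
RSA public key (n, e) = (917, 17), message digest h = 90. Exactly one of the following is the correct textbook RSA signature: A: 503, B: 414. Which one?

A

Candidate A: Squares mod 917: 503^1≡503, 503^2≡834, 503^4≡470, 503^8≡820, 503^16≡239; 17 = 16 + 1, so 503^17 ≡ 239·503 ≡ 90 (mod 917)
  → matches h = 90
Candidate B: Squares mod 917: 414^1≡414, 414^2≡834, 414^4≡470, 414^8≡820, 414^16≡239; 17 = 16 + 1, so 414^17 ≡ 239·414 ≡ 827 (mod 917)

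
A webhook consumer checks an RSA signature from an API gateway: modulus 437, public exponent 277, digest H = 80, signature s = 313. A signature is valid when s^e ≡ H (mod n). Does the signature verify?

verifies

s^2 ≡ 313^2 = 97969 ≡ 81
s^4 ≡ 81^2 = 6561 ≡ 6
s^8 ≡ 6^2 = 36
s^16 ≡ 36^2 = 1296 ≡ 422
s^32 ≡ 422^2 = 178084 ≡ 225
s^64 ≡ 225^2 = 50625 ≡ 370
s^128 ≡ 370^2 = 136900 ≡ 119
s^256 ≡ 119^2 = 14161 ≡ 177
277 = 256 + 16 + 4 + 1, so s^277 ≡ 177·422·6·313 ≡ 80 (mod 437)
Since 80 equals the digest 80, verification succeeds.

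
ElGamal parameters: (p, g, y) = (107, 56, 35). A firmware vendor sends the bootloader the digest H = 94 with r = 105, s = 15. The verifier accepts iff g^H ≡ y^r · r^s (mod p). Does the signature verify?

Left side g^H mod p:
56^2 = 3136 ≡ 33
56^4 ≡ 33^2 = 1089 ≡ 19
56^8 ≡ 19^2 = 361 ≡ 40
56^16 ≡ 40^2 = 1600 ≡ 102
56^32 ≡ 102^2 = 10404 ≡ 25
56^64 ≡ 25^2 = 625 ≡ 90
94 = 64 + 16 + 8 + 4 + 2, so 56^94 ≡ 90·102·40·19·33 ≡ 39 (mod 107)
Right side y^r · r^s mod p:
35^2 = 1225 ≡ 48
35^4 ≡ 48^2 = 2304 ≡ 57
35^8 ≡ 57^2 = 3249 ≡ 39
35^16 ≡ 39^2 = 1521 ≡ 23
35^32 ≡ 23^2 = 529 ≡ 101
35^64 ≡ 101^2 = 10201 ≡ 36
105 = 64 + 32 + 8 + 1, so 35^105 ≡ 36·101·39·35 ≡ 52 (mod 107)
105^2 = 11025 ≡ 4
105^4 ≡ 4^2 = 16
105^8 ≡ 16^2 = 256 ≡ 42
15 = 8 + 4 + 2 + 1, so 105^15 ≡ 42·16·4·105 ≡ 81 (mod 107)
52·81 = 4212 ≡ 39 (mod 107)
39 ≡ 39 (mod 107), so the signature is genuine.

verifies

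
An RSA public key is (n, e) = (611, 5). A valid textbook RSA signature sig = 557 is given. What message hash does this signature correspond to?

254

sig^2 ≡ 557^2 = 310249 ≡ 472
sig^4 ≡ 472^2 = 222784 ≡ 380
5 = 4 + 1, so sig^5 ≡ 380·557 ≡ 254 (mod 611)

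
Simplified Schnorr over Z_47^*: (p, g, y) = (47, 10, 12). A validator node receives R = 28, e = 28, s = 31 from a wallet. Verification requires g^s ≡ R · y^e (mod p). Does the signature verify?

does not verify

g^s mod p:
10^2 = 100 ≡ 6
10^4 ≡ 6^2 = 36
10^8 ≡ 36^2 = 1296 ≡ 27
10^16 ≡ 27^2 = 729 ≡ 24
31 = 16 + 8 + 4 + 2 + 1, so 10^31 ≡ 24·27·36·6·10 ≡ 20 (mod 47)
R · y^e mod p:
12^2 = 144 ≡ 3
12^4 ≡ 3^2 = 9
12^8 ≡ 9^2 = 81 ≡ 34
12^16 ≡ 34^2 = 1156 ≡ 28
28 = 16 + 8 + 4, so 12^28 ≡ 28·34·9 ≡ 14 (mod 47)
28·14 = 392 ≡ 16 (mod 47)
20 ≠ 16; the check fails.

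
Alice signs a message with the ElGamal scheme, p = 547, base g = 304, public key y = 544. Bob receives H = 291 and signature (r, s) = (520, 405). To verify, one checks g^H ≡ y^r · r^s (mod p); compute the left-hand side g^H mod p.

182

Squares mod 547: 304^1≡304, 304^2≡520, 304^4≡182, 304^8≡304, 304^16≡520, 304^32≡182, 304^64≡304, 304^128≡520, 304^256≡182
291 = 256 + 32 + 2 + 1, so 304^291 ≡ 182·182·520·304 ≡ 182 (mod 547)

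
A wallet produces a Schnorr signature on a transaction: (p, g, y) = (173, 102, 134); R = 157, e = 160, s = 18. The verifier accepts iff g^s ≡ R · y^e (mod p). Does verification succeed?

g^s mod p:
102^18 mod 173 = 56
R · y^e mod p:
134^160 mod 173 = 83
157·83 = 13031 ≡ 56 (mod 173)
56 ≡ 56 (mod 173); signature holds.

passes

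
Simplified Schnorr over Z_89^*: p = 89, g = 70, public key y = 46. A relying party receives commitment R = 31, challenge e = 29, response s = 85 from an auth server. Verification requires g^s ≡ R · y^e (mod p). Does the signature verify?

g^s mod p:
Squares mod 89: 70^1≡70, 70^2≡5, 70^4≡25, 70^8≡2, 70^16≡4, 70^32≡16, 70^64≡78
85 = 64 + 16 + 4 + 1, so 70^85 ≡ 78·4·25·70 ≡ 74 (mod 89)
R · y^e mod p:
Squares mod 89: 46^1≡46, 46^2≡69, 46^4≡44, 46^8≡67, 46^16≡39
29 = 16 + 8 + 4 + 1, so 46^29 ≡ 39·67·44·46 ≡ 65 (mod 89)
31·65 = 2015 ≡ 57 (mod 89)
74 ≠ 57; the check fails.

does not verify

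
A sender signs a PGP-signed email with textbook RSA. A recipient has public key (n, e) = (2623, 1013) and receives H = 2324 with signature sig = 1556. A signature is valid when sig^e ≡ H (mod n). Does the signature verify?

Squares mod 2623: sig^1≡1556, sig^2≡107, sig^4≡957, sig^8≡422, sig^16≡2343, sig^32≡2333, sig^64≡164, sig^128≡666, sig^256≡269, sig^512≡1540
1013 = 512 + 256 + 128 + 64 + 32 + 16 + 4 + 1, so sig^1013 ≡ 1540·269·666·164·2333·2343·957·1556 ≡ 2324 (mod 2623)
sig^1013 mod 2623 = 2324 matches H.

verifies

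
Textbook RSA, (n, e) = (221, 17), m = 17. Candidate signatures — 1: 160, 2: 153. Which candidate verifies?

Candidate 1: 160^2 = 25600 ≡ 185; 160^4 ≡ 185^2 = 34225 ≡ 191; 160^8 ≡ 191^2 = 36481 ≡ 16; 160^16 ≡ 16^2 = 256 ≡ 35; 17 = 16 + 1, so 160^17 ≡ 35·160 ≡ 75 (mod 221)
Candidate 2: 153^2 = 23409 ≡ 204; 153^4 ≡ 204^2 = 41616 ≡ 68; 153^8 ≡ 68^2 = 4624 ≡ 204; 153^16 ≡ 204^2 = 41616 ≡ 68; 17 = 16 + 1, so 153^17 ≡ 68·153 ≡ 17 (mod 221)
  → matches m = 17

2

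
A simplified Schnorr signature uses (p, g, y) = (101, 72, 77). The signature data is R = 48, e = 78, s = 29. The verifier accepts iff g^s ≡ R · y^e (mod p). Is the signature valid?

g^s mod p:
72^2 = 5184 ≡ 33
72^4 ≡ 33^2 = 1089 ≡ 79
72^8 ≡ 79^2 = 6241 ≡ 80
72^16 ≡ 80^2 = 6400 ≡ 37
29 = 16 + 8 + 4 + 1, so 72^29 ≡ 37·80·79·72 ≡ 83 (mod 101)
R · y^e mod p:
77^2 = 5929 ≡ 71
77^4 ≡ 71^2 = 5041 ≡ 92
77^8 ≡ 92^2 = 8464 ≡ 81
77^16 ≡ 81^2 = 6561 ≡ 97
77^32 ≡ 97^2 = 9409 ≡ 16
77^64 ≡ 16^2 = 256 ≡ 54
78 = 64 + 8 + 4 + 2, so 77^78 ≡ 54·81·92·71 ≡ 88 (mod 101)
48·88 = 4224 ≡ 83 (mod 101)
83 ≡ 83 (mod 101); signature holds.

valid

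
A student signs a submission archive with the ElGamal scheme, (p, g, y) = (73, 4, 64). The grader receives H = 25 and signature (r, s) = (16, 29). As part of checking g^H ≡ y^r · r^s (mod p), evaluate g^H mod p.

32

4^2 = 16
4^4 ≡ 16^2 = 256 ≡ 37
4^8 ≡ 37^2 = 1369 ≡ 55
4^16 ≡ 55^2 = 3025 ≡ 32
25 = 16 + 8 + 1, so 4^25 ≡ 32·55·4 ≡ 32 (mod 73)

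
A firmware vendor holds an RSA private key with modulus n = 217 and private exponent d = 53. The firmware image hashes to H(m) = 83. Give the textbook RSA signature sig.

48

Squares mod 217: (H(m))^1≡83, (H(m))^2≡162, (H(m))^4≡204, (H(m))^8≡169, (H(m))^16≡134, (H(m))^32≡162
53 = 32 + 16 + 4 + 1, so (H(m))^53 ≡ 162·134·204·83 ≡ 48 (mod 217)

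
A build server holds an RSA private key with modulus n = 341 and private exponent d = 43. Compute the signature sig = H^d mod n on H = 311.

280

Squares mod 341: H^1≡311, H^2≡218, H^4≡125, H^8≡280, H^16≡311, H^32≡218
43 = 32 + 8 + 2 + 1, so H^43 ≡ 218·280·218·311 ≡ 280 (mod 341)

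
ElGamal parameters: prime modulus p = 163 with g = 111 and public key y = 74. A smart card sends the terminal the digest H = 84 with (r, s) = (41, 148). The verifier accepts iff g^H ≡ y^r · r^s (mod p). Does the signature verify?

Left side g^H mod p:
Squares mod 163: 111^1≡111, 111^2≡96, 111^4≡88, 111^8≡83, 111^16≡43, 111^32≡56, 111^64≡39
84 = 64 + 16 + 4, so 111^84 ≡ 39·43·88 ≡ 61 (mod 163)
Right side y^r · r^s mod p:
Squares mod 163: 74^1≡74, 74^2≡97, 74^4≡118, 74^8≡69, 74^16≡34, 74^32≡15
41 = 32 + 8 + 1, so 74^41 ≡ 15·69·74 ≡ 143 (mod 163)
Squares mod 163: 41^1≡41, 41^2≡51, 41^4≡156, 41^8≡49, 41^16≡119, 41^32≡143, 41^64≡74, 41^128≡97
148 = 128 + 16 + 4, so 41^148 ≡ 97·119·156 ≡ 47 (mod 163)
143·47 = 6721 ≡ 38 (mod 163)
61 ≠ 38, so verification fails.

does not verify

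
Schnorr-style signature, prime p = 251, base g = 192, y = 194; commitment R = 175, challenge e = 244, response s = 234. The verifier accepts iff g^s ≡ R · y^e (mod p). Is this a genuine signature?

genuine

g^s mod p:
Squares mod 251: 192^1≡192, 192^2≡218, 192^4≡85, 192^8≡197, 192^16≡155, 192^32≡180, 192^64≡21, 192^128≡190
234 = 128 + 64 + 32 + 8 + 2, so 192^234 ≡ 190·21·180·197·218 ≡ 217 (mod 251)
R · y^e mod p:
Squares mod 251: 194^1≡194, 194^2≡237, 194^4≡196, 194^8≡13, 194^16≡169, 194^32≡198, 194^64≡48, 194^128≡45
244 = 128 + 64 + 32 + 16 + 4, so 194^244 ≡ 45·48·198·169·196 ≡ 192 (mod 251)
175·192 = 33600 ≡ 217 (mod 251)
217 ≡ 217 (mod 251); signature holds.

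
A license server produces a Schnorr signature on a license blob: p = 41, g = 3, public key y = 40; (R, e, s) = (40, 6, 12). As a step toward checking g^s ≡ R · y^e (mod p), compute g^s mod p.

40

3^12 mod 41 = 40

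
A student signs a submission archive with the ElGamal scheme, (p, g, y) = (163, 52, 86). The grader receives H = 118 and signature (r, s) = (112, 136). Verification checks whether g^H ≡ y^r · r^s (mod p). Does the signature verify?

verifies

Left side g^H mod p:
52^118 mod 163 = 143
Right side y^r · r^s mod p:
86^112 mod 163 = 135
112^136 mod 163 = 24
135·24 = 3240 ≡ 143 (mod 163)
143 ≡ 143 (mod 163), so the signature is genuine.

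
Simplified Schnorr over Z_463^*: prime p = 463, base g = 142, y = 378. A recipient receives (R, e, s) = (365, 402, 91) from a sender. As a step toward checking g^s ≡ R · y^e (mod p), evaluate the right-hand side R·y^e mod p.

369

Squares mod 463: 378^1≡378, 378^2≡280, 378^4≡153, 378^8≡259, 378^16≡409, 378^32≡138, 378^64≡61, 378^128≡17, 378^256≡289
402 = 256 + 128 + 16 + 2, so 378^402 ≡ 289·17·409·280 ≡ 86 (mod 463)
R · y^e ≡ 365·86 = 31390 ≡ 369 (mod 463)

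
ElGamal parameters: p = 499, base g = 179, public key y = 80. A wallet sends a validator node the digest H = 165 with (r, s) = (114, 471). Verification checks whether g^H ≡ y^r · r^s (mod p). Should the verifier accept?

accept

Left side g^H mod p:
179^2 = 32041 ≡ 105
179^4 ≡ 105^2 = 11025 ≡ 47
179^8 ≡ 47^2 = 2209 ≡ 213
179^16 ≡ 213^2 = 45369 ≡ 459
179^32 ≡ 459^2 = 210681 ≡ 103
179^64 ≡ 103^2 = 10609 ≡ 130
179^128 ≡ 130^2 = 16900 ≡ 433
165 = 128 + 32 + 4 + 1, so 179^165 ≡ 433·103·47·179 ≡ 313 (mod 499)
Right side y^r · r^s mod p:
80^2 = 6400 ≡ 412
80^4 ≡ 412^2 = 169744 ≡ 84
80^8 ≡ 84^2 = 7056 ≡ 70
80^16 ≡ 70^2 = 4900 ≡ 409
80^32 ≡ 409^2 = 167281 ≡ 116
80^64 ≡ 116^2 = 13456 ≡ 482
114 = 64 + 32 + 16 + 2, so 80^114 ≡ 482·116·409·412 ≡ 296 (mod 499)
114^2 = 12996 ≡ 22
114^4 ≡ 22^2 = 484
114^8 ≡ 484^2 = 234256 ≡ 225
114^16 ≡ 225^2 = 50625 ≡ 226
114^32 ≡ 226^2 = 51076 ≡ 178
114^64 ≡ 178^2 = 31684 ≡ 247
114^128 ≡ 247^2 = 61009 ≡ 131
114^256 ≡ 131^2 = 17161 ≡ 195
471 = 256 + 128 + 64 + 16 + 4 + 2 + 1, so 114^471 ≡ 195·131·247·226·484·22·114 ≡ 495 (mod 499)
296·495 = 146520 ≡ 313 (mod 499)
313 ≡ 313 (mod 499), so the signature is genuine.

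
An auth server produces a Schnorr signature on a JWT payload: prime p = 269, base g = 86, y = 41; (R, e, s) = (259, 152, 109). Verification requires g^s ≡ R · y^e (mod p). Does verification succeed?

passes

g^s mod p:
Squares mod 269: 86^1≡86, 86^2≡133, 86^4≡204, 86^8≡190, 86^16≡54, 86^32≡226, 86^64≡235
109 = 64 + 32 + 8 + 4 + 1, so 86^109 ≡ 235·226·190·204·86 ≡ 195 (mod 269)
R · y^e mod p:
Squares mod 269: 41^1≡41, 41^2≡67, 41^4≡185, 41^8≡62, 41^16≡78, 41^32≡166, 41^64≡118, 41^128≡205
152 = 128 + 16 + 8, so 41^152 ≡ 205·78·62 ≡ 115 (mod 269)
259·115 = 29785 ≡ 195 (mod 269)
195 ≡ 195 (mod 269); signature holds.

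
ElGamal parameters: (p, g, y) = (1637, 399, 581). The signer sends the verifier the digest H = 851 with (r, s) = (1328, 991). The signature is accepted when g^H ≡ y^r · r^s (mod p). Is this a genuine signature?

Left side g^H mod p:
399^2 = 159201 ≡ 412
399^4 ≡ 412^2 = 169744 ≡ 1133
399^8 ≡ 1133^2 = 1283689 ≡ 281
399^16 ≡ 281^2 = 78961 ≡ 385
399^32 ≡ 385^2 = 148225 ≡ 895
399^64 ≡ 895^2 = 801025 ≡ 532
399^128 ≡ 532^2 = 283024 ≡ 1460
399^256 ≡ 1460^2 = 2131600 ≡ 226
399^512 ≡ 226^2 = 51076 ≡ 329
851 = 512 + 256 + 64 + 16 + 2 + 1, so 399^851 ≡ 329·226·532·385·412·399 ≡ 1398 (mod 1637)
Right side y^r · r^s mod p:
581^2 = 337561 ≡ 339
581^4 ≡ 339^2 = 114921 ≡ 331
581^8 ≡ 331^2 = 109561 ≡ 1519
581^16 ≡ 1519^2 = 2307361 ≡ 828
581^32 ≡ 828^2 = 685584 ≡ 1318
581^64 ≡ 1318^2 = 1737124 ≡ 267
581^128 ≡ 267^2 = 71289 ≡ 898
581^256 ≡ 898^2 = 806404 ≡ 1000
581^512 ≡ 1000^2 = 1000000 ≡ 1430
581^1024 ≡ 1430^2 = 2044900 ≡ 287
1328 = 1024 + 256 + 32 + 16, so 581^1328 ≡ 287·1000·1318·828 ≡ 970 (mod 1637)
1328^2 = 1763584 ≡ 535
1328^4 ≡ 535^2 = 286225 ≡ 1387
1328^8 ≡ 1387^2 = 1923769 ≡ 294
1328^16 ≡ 294^2 = 86436 ≡ 1312
1328^32 ≡ 1312^2 = 1721344 ≡ 857
1328^64 ≡ 857^2 = 734449 ≡ 1073
1328^128 ≡ 1073^2 = 1151329 ≡ 518
1328^256 ≡ 518^2 = 268324 ≡ 1493
1328^512 ≡ 1493^2 = 2229049 ≡ 1092
991 = 512 + 256 + 128 + 64 + 16 + 8 + 4 + 2 + 1, so 1328^991 ≡ 1092·1493·518·1073·1312·294·1387·535·1328 ≡ 771 (mod 1637)
970·771 = 747870 ≡ 1398 (mod 1637)
1398 ≡ 1398 (mod 1637), so the signature is genuine.

genuine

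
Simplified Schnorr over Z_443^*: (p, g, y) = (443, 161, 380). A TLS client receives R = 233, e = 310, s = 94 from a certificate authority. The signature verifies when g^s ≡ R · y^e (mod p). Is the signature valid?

invalid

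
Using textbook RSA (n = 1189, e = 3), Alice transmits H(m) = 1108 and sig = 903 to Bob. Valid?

sig^2 ≡ 903^2 = 815409 ≡ 944
3 = 2 + 1, so sig^3 ≡ 944·903 ≡ 1108 (mod 1189)
Since 1108 equals the digest 1108, verification succeeds.

yes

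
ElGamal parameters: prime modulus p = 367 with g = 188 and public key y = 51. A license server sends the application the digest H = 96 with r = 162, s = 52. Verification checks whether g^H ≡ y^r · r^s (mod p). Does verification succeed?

Left side g^H mod p:
Squares mod 367: 188^1≡188, 188^2≡112, 188^4≡66, 188^8≡319, 188^16≡102, 188^32≡128, 188^64≡236
96 = 64 + 32, so 188^96 ≡ 236·128 ≡ 114 (mod 367)
Right side y^r · r^s mod p:
Squares mod 367: 51^1≡51, 51^2≡32, 51^4≡290, 51^8≡57, 51^16≡313, 51^32≡347, 51^64≡33, 51^128≡355
162 = 128 + 32 + 2, so 51^162 ≡ 355·347·32 ≡ 340 (mod 367)
Squares mod 367: 162^1≡162, 162^2≡187, 162^4≡104, 162^8≡173, 162^16≡202, 162^32≡67
52 = 32 + 16 + 4, so 162^52 ≡ 67·202·104 ≡ 91 (mod 367)
340·91 = 30940 ≡ 112 (mod 367)
114 ≠ 112, so verification fails.

fails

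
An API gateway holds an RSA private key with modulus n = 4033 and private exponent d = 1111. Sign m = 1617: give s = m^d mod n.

Squares mod 4033: m^1≡1617, m^2≡1305, m^4≡1099, m^8≡1934, m^16≡1765, m^32≡1749, m^64≡1987, m^128≡3895, m^256≡2912, m^512≡2378, m^1024≡618
1111 = 1024 + 64 + 16 + 4 + 2 + 1, so m^1111 ≡ 618·1987·1765·1099·1305·1617 ≡ 248 (mod 4033)

248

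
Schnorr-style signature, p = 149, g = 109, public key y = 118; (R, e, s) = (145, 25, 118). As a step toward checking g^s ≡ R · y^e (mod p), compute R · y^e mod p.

120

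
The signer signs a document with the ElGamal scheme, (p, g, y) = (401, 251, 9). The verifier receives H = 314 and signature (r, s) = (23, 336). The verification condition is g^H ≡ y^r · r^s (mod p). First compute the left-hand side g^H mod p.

198

251^2 = 63001 ≡ 44
251^4 ≡ 44^2 = 1936 ≡ 332
251^8 ≡ 332^2 = 110224 ≡ 350
251^16 ≡ 350^2 = 122500 ≡ 195
251^32 ≡ 195^2 = 38025 ≡ 331
251^64 ≡ 331^2 = 109561 ≡ 88
251^128 ≡ 88^2 = 7744 ≡ 125
251^256 ≡ 125^2 = 15625 ≡ 387
314 = 256 + 32 + 16 + 8 + 2, so 251^314 ≡ 387·331·195·350·44 ≡ 198 (mod 401)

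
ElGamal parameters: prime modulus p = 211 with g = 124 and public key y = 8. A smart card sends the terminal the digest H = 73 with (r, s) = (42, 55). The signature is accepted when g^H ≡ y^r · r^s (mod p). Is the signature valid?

Left side g^H mod p:
124^2 = 15376 ≡ 184
124^4 ≡ 184^2 = 33856 ≡ 96
124^8 ≡ 96^2 = 9216 ≡ 143
124^16 ≡ 143^2 = 20449 ≡ 193
124^32 ≡ 193^2 = 37249 ≡ 113
124^64 ≡ 113^2 = 12769 ≡ 109
73 = 64 + 8 + 1, so 124^73 ≡ 109·143·124 ≡ 28 (mod 211)
Right side y^r · r^s mod p:
8^2 = 64
8^4 ≡ 64^2 = 4096 ≡ 87
8^8 ≡ 87^2 = 7569 ≡ 184
8^16 ≡ 184^2 = 33856 ≡ 96
8^32 ≡ 96^2 = 9216 ≡ 143
42 = 32 + 8 + 2, so 8^42 ≡ 143·184·64 ≡ 188 (mod 211)
42^2 = 1764 ≡ 76
42^4 ≡ 76^2 = 5776 ≡ 79
42^8 ≡ 79^2 = 6241 ≡ 122
42^16 ≡ 122^2 = 14884 ≡ 114
42^32 ≡ 114^2 = 12996 ≡ 125
55 = 32 + 16 + 4 + 2 + 1, so 42^55 ≡ 125·114·79·76·42 ≡ 67 (mod 211)
188·67 = 12596 ≡ 147 (mod 211)
28 ≠ 147, so verification fails.

invalid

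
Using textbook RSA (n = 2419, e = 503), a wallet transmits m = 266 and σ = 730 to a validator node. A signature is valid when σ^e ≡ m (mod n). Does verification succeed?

fails

σ^2 ≡ 730^2 = 532900 ≡ 720
σ^4 ≡ 720^2 = 518400 ≡ 734
σ^8 ≡ 734^2 = 538756 ≡ 1738
σ^16 ≡ 1738^2 = 3020644 ≡ 1732
σ^32 ≡ 1732^2 = 2999824 ≡ 264
σ^64 ≡ 264^2 = 69696 ≡ 1964
σ^128 ≡ 1964^2 = 3857296 ≡ 1410
σ^256 ≡ 1410^2 = 1988100 ≡ 2101
503 = 256 + 128 + 64 + 32 + 16 + 4 + 2 + 1, so σ^503 ≡ 2101·1410·1964·264·1732·734·720·730 ≡ 2153 (mod 2419)
The recovered value 2153 does not match the digest 266.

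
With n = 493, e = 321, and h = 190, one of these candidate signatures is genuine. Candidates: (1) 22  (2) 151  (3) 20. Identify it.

Candidate 1: Squares mod 493: 22^1≡22, 22^2≡484, 22^4≡81, 22^8≡152, 22^16≡426, 22^32≡52, 22^64≡239, 22^128≡426, 22^256≡52; 321 = 256 + 64 + 1, so 22^321 ≡ 52·239·22 ≡ 294 (mod 493)
Candidate 2: Squares mod 493: 151^1≡151, 151^2≡123, 151^4≡339, 151^8≡52, 151^16≡239, 151^32≡426, 151^64≡52, 151^128≡239, 151^256≡426; 321 = 256 + 64 + 1, so 151^321 ≡ 426·52·151 ≡ 440 (mod 493)
Candidate 3: Squares mod 493: 20^1≡20, 20^2≡400, 20^4≡268, 20^8≡339, 20^16≡52, 20^32≡239, 20^64≡426, 20^128≡52, 20^256≡239; 321 = 256 + 64 + 1, so 20^321 ≡ 239·426·20 ≡ 190 (mod 493)
  → matches h = 190

3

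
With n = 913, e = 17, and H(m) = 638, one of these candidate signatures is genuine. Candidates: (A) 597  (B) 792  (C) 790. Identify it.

B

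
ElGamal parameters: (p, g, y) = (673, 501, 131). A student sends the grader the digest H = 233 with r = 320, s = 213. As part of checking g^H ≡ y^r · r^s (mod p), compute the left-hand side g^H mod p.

185

501^2 = 251001 ≡ 645
501^4 ≡ 645^2 = 416025 ≡ 111
501^8 ≡ 111^2 = 12321 ≡ 207
501^16 ≡ 207^2 = 42849 ≡ 450
501^32 ≡ 450^2 = 202500 ≡ 600
501^64 ≡ 600^2 = 360000 ≡ 618
501^128 ≡ 618^2 = 381924 ≡ 333
233 = 128 + 64 + 32 + 8 + 1, so 501^233 ≡ 333·618·600·207·501 ≡ 185 (mod 673)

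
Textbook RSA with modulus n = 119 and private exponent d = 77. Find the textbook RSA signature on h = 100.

Squares mod 119: h^1≡100, h^2≡4, h^4≡16, h^8≡18, h^16≡86, h^32≡18, h^64≡86
77 = 64 + 8 + 4 + 1, so h^77 ≡ 86·18·16·100 ≡ 53 (mod 119)

53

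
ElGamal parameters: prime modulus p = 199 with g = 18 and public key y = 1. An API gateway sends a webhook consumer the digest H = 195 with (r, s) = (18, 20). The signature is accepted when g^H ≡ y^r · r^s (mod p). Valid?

no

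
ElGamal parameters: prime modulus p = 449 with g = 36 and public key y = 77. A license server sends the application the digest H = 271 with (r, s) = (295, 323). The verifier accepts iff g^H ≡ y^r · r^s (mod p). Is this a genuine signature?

Left side g^H mod p:
36^271 mod 449 = 440
Right side y^r · r^s mod p:
77^295 mod 449 = 414
295^323 mod 449 = 244
414·244 = 101016 ≡ 440 (mod 449)
440 ≡ 440 (mod 449), so the signature is genuine.

genuine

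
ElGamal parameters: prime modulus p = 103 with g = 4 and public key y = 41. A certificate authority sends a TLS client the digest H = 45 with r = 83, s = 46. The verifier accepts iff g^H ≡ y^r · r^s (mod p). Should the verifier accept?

accept

Left side g^H mod p:
4^2 = 16
4^4 ≡ 16^2 = 256 ≡ 50
4^8 ≡ 50^2 = 2500 ≡ 28
4^16 ≡ 28^2 = 784 ≡ 63
4^32 ≡ 63^2 = 3969 ≡ 55
45 = 32 + 8 + 4 + 1, so 4^45 ≡ 55·28·50·4 ≡ 30 (mod 103)
Right side y^r · r^s mod p:
41^2 = 1681 ≡ 33
41^4 ≡ 33^2 = 1089 ≡ 59
41^8 ≡ 59^2 = 3481 ≡ 82
41^16 ≡ 82^2 = 6724 ≡ 29
41^32 ≡ 29^2 = 841 ≡ 17
41^64 ≡ 17^2 = 289 ≡ 83
83 = 64 + 16 + 2 + 1, so 41^83 ≡ 83·29·33·41 ≡ 17 (mod 103)
83^2 = 6889 ≡ 91
83^4 ≡ 91^2 = 8281 ≡ 41
83^8 ≡ 41^2 = 1681 ≡ 33
83^16 ≡ 33^2 = 1089 ≡ 59
83^32 ≡ 59^2 = 3481 ≡ 82
46 = 32 + 8 + 4 + 2, so 83^46 ≡ 82·33·41·91 ≡ 26 (mod 103)
17·26 = 442 ≡ 30 (mod 103)
30 ≡ 30 (mod 103), so the signature is genuine.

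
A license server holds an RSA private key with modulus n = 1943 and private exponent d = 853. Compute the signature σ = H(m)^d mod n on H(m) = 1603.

1555

Squares mod 1943: (H(m))^1≡1603, (H(m))^2≡963, (H(m))^4≡558, (H(m))^8≡484, (H(m))^16≡1096, (H(m))^32≡442, (H(m))^64≡1064, (H(m))^128≡1270, (H(m))^256≡210, (H(m))^512≡1354
853 = 512 + 256 + 64 + 16 + 4 + 1, so (H(m))^853 ≡ 1354·210·1064·1096·558·1603 ≡ 1555 (mod 1943)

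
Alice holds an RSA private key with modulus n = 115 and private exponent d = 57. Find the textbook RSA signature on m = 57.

Squares mod 115: m^1≡57, m^2≡29, m^4≡36, m^8≡31, m^16≡41, m^32≡71
57 = 32 + 16 + 8 + 1, so m^57 ≡ 71·41·31·57 ≡ 17 (mod 115)

17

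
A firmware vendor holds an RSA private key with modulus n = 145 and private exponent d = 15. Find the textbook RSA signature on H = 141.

H^15 mod 145 = 141

141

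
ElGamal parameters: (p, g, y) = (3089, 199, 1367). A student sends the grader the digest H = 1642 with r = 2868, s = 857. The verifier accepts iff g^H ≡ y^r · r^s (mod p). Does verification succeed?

Left side g^H mod p:
199^2 = 39601 ≡ 2533
199^4 ≡ 2533^2 = 6416089 ≡ 236
199^8 ≡ 236^2 = 55696 ≡ 94
199^16 ≡ 94^2 = 8836 ≡ 2658
199^32 ≡ 2658^2 = 7064964 ≡ 421
199^64 ≡ 421^2 = 177241 ≡ 1168
199^128 ≡ 1168^2 = 1364224 ≡ 1975
199^256 ≡ 1975^2 = 3900625 ≡ 2307
199^512 ≡ 2307^2 = 5322249 ≡ 2991
199^1024 ≡ 2991^2 = 8946081 ≡ 337
1642 = 1024 + 512 + 64 + 32 + 8 + 2, so 199^1642 ≡ 337·2991·1168·421·94·2533 ≡ 444 (mod 3089)
Right side y^r · r^s mod p:
1367^2 = 1868689 ≡ 2933
1367^4 ≡ 2933^2 = 8602489 ≡ 2713
1367^8 ≡ 2713^2 = 7360369 ≡ 2371
1367^16 ≡ 2371^2 = 5621641 ≡ 2750
1367^32 ≡ 2750^2 = 7562500 ≡ 628
1367^64 ≡ 628^2 = 394384 ≡ 2081
1367^128 ≡ 2081^2 = 4330561 ≡ 2872
1367^256 ≡ 2872^2 = 8248384 ≡ 754
1367^512 ≡ 754^2 = 568516 ≡ 140
1367^1024 ≡ 140^2 = 19600 ≡ 1066
1367^2048 ≡ 1066^2 = 1136356 ≡ 2693
2868 = 2048 + 512 + 256 + 32 + 16 + 4, so 1367^2868 ≡ 2693·140·754·628·2750·2713 ≡ 244 (mod 3089)
2868^2 = 8225424 ≡ 2506
2868^4 ≡ 2506^2 = 6280036 ≡ 99
2868^8 ≡ 99^2 = 9801 ≡ 534
2868^16 ≡ 534^2 = 285156 ≡ 968
2868^32 ≡ 968^2 = 937024 ≡ 1057
2868^64 ≡ 1057^2 = 1117249 ≡ 2120
2868^128 ≡ 2120^2 = 4494400 ≡ 2994
2868^256 ≡ 2994^2 = 8964036 ≡ 2847
2868^512 ≡ 2847^2 = 8105409 ≡ 2962
857 = 512 + 256 + 64 + 16 + 8 + 1, so 2868^857 ≡ 2962·2847·2120·968·534·2868 ≡ 2537 (mod 3089)
244·2537 = 619028 ≡ 1228 (mod 3089)
444 ≠ 1228, so verification fails.

fails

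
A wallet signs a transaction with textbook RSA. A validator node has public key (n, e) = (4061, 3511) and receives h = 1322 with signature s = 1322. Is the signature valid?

s^2 ≡ 1322^2 = 1747684 ≡ 1454
s^4 ≡ 1454^2 = 2114116 ≡ 2396
s^8 ≡ 2396^2 = 5740816 ≡ 2623
s^16 ≡ 2623^2 = 6880129 ≡ 795
s^32 ≡ 795^2 = 632025 ≡ 2570
s^64 ≡ 2570^2 = 6604900 ≡ 1714
s^128 ≡ 1714^2 = 2937796 ≡ 1693
s^256 ≡ 1693^2 = 2866249 ≡ 3244
s^512 ≡ 3244^2 = 10523536 ≡ 1485
s^1024 ≡ 1485^2 = 2205225 ≡ 102
s^2048 ≡ 102^2 = 10404 ≡ 2282
3511 = 2048 + 1024 + 256 + 128 + 32 + 16 + 4 + 2 + 1, so s^3511 ≡ 2282·102·3244·1693·2570·795·2396·1454·1322 ≡ 1322 (mod 4061)
1322 = h, so the signature checks out.

valid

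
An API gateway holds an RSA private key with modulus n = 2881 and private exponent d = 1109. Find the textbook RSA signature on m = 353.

m^2 ≡ 353^2 = 124609 ≡ 726
m^4 ≡ 726^2 = 527076 ≡ 2734
m^8 ≡ 2734^2 = 7474756 ≡ 1442
m^16 ≡ 1442^2 = 2079364 ≡ 2163
m^32 ≡ 2163^2 = 4678569 ≡ 2706
m^64 ≡ 2706^2 = 7322436 ≡ 1815
m^128 ≡ 1815^2 = 3294225 ≡ 1242
m^256 ≡ 1242^2 = 1542564 ≡ 1229
m^512 ≡ 1229^2 = 1510441 ≡ 797
m^1024 ≡ 797^2 = 635209 ≡ 1389
1109 = 1024 + 64 + 16 + 4 + 1, so m^1109 ≡ 1389·1815·2163·2734·353 ≡ 2525 (mod 2881)

2525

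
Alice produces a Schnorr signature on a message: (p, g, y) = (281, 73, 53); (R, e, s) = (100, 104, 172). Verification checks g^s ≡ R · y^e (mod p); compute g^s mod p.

100

73^2 = 5329 ≡ 271
73^4 ≡ 271^2 = 73441 ≡ 100
73^8 ≡ 100^2 = 10000 ≡ 165
73^16 ≡ 165^2 = 27225 ≡ 249
73^32 ≡ 249^2 = 62001 ≡ 181
73^64 ≡ 181^2 = 32761 ≡ 165
73^128 ≡ 165^2 = 27225 ≡ 249
172 = 128 + 32 + 8 + 4, so 73^172 ≡ 249·181·165·100 ≡ 100 (mod 281)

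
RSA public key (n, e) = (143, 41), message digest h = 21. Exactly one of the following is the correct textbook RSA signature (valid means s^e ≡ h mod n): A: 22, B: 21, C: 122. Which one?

B

Candidate A: Squares mod 143: 22^1≡22, 22^2≡55, 22^4≡22, 22^8≡55, 22^16≡22, 22^32≡55; 41 = 32 + 8 + 1, so 22^41 ≡ 55·55·22 ≡ 55 (mod 143)
Candidate B: Squares mod 143: 21^1≡21, 21^2≡12, 21^4≡1, 21^8≡1, 21^16≡1, 21^32≡1; 41 = 32 + 8 + 1, so 21^41 ≡ 1·1·21 ≡ 21 (mod 143)
  → matches h = 21
Candidate C: Squares mod 143: 122^1≡122, 122^2≡12, 122^4≡1, 122^8≡1, 122^16≡1, 122^32≡1; 41 = 32 + 8 + 1, so 122^41 ≡ 1·1·122 ≡ 122 (mod 143)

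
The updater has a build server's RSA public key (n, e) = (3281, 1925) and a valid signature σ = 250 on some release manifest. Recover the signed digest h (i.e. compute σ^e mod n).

275

σ^2 ≡ 250^2 = 62500 ≡ 161
σ^4 ≡ 161^2 = 25921 ≡ 2954
σ^8 ≡ 2954^2 = 8726116 ≡ 1937
σ^16 ≡ 1937^2 = 3751969 ≡ 1786
σ^32 ≡ 1786^2 = 3189796 ≡ 664
σ^64 ≡ 664^2 = 440896 ≡ 1242
σ^128 ≡ 1242^2 = 1542564 ≡ 494
σ^256 ≡ 494^2 = 244036 ≡ 1242
σ^512 ≡ 1242^2 = 1542564 ≡ 494
σ^1024 ≡ 494^2 = 244036 ≡ 1242
1925 = 1024 + 512 + 256 + 128 + 4 + 1, so σ^1925 ≡ 1242·494·1242·494·2954·250 ≡ 275 (mod 3281)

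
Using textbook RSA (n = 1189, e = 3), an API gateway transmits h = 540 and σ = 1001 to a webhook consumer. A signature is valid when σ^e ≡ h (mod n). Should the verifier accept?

reject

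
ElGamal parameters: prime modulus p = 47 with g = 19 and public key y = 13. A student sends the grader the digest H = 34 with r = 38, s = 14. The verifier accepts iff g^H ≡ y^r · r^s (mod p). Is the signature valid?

Left side g^H mod p:
Squares mod 47: 19^1≡19, 19^2≡32, 19^4≡37, 19^8≡6, 19^16≡36, 19^32≡27
34 = 32 + 2, so 19^34 ≡ 27·32 ≡ 18 (mod 47)
Right side y^r · r^s mod p:
Squares mod 47: 13^1≡13, 13^2≡28, 13^4≡32, 13^8≡37, 13^16≡6, 13^32≡36
38 = 32 + 4 + 2, so 13^38 ≡ 36·32·28 ≡ 14 (mod 47)
Squares mod 47: 38^1≡38, 38^2≡34, 38^4≡28, 38^8≡32
14 = 8 + 4 + 2, so 38^14 ≡ 32·28·34 ≡ 8 (mod 47)
14·8 = 112 ≡ 18 (mod 47)
18 ≡ 18 (mod 47), so the signature is genuine.

valid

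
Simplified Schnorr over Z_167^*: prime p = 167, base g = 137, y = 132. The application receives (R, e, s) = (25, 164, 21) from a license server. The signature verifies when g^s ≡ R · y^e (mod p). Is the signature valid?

valid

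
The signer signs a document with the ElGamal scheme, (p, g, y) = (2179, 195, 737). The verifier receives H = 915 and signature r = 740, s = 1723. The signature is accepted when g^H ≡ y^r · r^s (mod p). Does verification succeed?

Left side g^H mod p:
195^915 mod 2179 = 352
Right side y^r · r^s mod p:
737^740 mod 2179 = 1753
740^1723 mod 2179 = 1125
1753·1125 = 1972125 ≡ 130 (mod 2179)
352 ≠ 130, so verification fails.

fails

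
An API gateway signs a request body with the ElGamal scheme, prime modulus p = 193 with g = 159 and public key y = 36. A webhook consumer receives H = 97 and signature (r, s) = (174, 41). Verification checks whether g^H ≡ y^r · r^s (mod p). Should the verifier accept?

accept

Left side g^H mod p:
159^2 = 25281 ≡ 191
159^4 ≡ 191^2 = 36481 ≡ 4
159^8 ≡ 4^2 = 16
159^16 ≡ 16^2 = 256 ≡ 63
159^32 ≡ 63^2 = 3969 ≡ 109
159^64 ≡ 109^2 = 11881 ≡ 108
97 = 64 + 32 + 1, so 159^97 ≡ 108·109·159 ≡ 34 (mod 193)
Right side y^r · r^s mod p:
36^2 = 1296 ≡ 138
36^4 ≡ 138^2 = 19044 ≡ 130
36^8 ≡ 130^2 = 16900 ≡ 109
36^16 ≡ 109^2 = 11881 ≡ 108
36^32 ≡ 108^2 = 11664 ≡ 84
36^64 ≡ 84^2 = 7056 ≡ 108
36^128 ≡ 108^2 = 11664 ≡ 84
174 = 128 + 32 + 8 + 4 + 2, so 36^174 ≡ 84·84·109·130·138 ≡ 9 (mod 193)
174^2 = 30276 ≡ 168
174^4 ≡ 168^2 = 28224 ≡ 46
174^8 ≡ 46^2 = 2116 ≡ 186
174^16 ≡ 186^2 = 34596 ≡ 49
174^32 ≡ 49^2 = 2401 ≡ 85
41 = 32 + 8 + 1, so 174^41 ≡ 85·186·174 ≡ 111 (mod 193)
9·111 = 999 ≡ 34 (mod 193)
34 ≡ 34 (mod 193), so the signature is genuine.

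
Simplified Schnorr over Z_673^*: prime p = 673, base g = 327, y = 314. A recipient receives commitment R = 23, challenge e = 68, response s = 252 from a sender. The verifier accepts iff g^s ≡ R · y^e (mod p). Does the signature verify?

g^s mod p:
Squares mod 673: 327^1≡327, 327^2≡595, 327^4≡27, 327^8≡56, 327^16≡444, 327^32≡620, 327^64≡117, 327^128≡229
252 = 128 + 64 + 32 + 16 + 8 + 4, so 327^252 ≡ 229·117·620·444·56·27 ≡ 347 (mod 673)
R · y^e mod p:
Squares mod 673: 314^1≡314, 314^2≡338, 314^4≡507, 314^8≡636, 314^16≡23, 314^32≡529, 314^64≡546
68 = 64 + 4, so 314^68 ≡ 546·507 ≡ 219 (mod 673)
23·219 = 5037 ≡ 326 (mod 673)
347 ≠ 326; the check fails.

does not verify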